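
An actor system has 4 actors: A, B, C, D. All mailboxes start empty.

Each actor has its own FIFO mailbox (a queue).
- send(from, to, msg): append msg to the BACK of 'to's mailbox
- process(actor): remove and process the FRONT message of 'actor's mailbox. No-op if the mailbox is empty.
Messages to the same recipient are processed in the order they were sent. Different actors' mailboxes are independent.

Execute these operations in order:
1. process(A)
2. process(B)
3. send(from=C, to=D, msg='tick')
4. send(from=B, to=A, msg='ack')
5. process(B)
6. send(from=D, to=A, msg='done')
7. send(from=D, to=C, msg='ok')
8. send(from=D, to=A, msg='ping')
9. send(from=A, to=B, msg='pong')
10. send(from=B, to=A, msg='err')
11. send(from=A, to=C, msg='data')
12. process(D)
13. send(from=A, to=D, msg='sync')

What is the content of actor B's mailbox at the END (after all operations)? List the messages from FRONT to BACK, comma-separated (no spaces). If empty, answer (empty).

Answer: pong

Derivation:
After 1 (process(A)): A:[] B:[] C:[] D:[]
After 2 (process(B)): A:[] B:[] C:[] D:[]
After 3 (send(from=C, to=D, msg='tick')): A:[] B:[] C:[] D:[tick]
After 4 (send(from=B, to=A, msg='ack')): A:[ack] B:[] C:[] D:[tick]
After 5 (process(B)): A:[ack] B:[] C:[] D:[tick]
After 6 (send(from=D, to=A, msg='done')): A:[ack,done] B:[] C:[] D:[tick]
After 7 (send(from=D, to=C, msg='ok')): A:[ack,done] B:[] C:[ok] D:[tick]
After 8 (send(from=D, to=A, msg='ping')): A:[ack,done,ping] B:[] C:[ok] D:[tick]
After 9 (send(from=A, to=B, msg='pong')): A:[ack,done,ping] B:[pong] C:[ok] D:[tick]
After 10 (send(from=B, to=A, msg='err')): A:[ack,done,ping,err] B:[pong] C:[ok] D:[tick]
After 11 (send(from=A, to=C, msg='data')): A:[ack,done,ping,err] B:[pong] C:[ok,data] D:[tick]
After 12 (process(D)): A:[ack,done,ping,err] B:[pong] C:[ok,data] D:[]
After 13 (send(from=A, to=D, msg='sync')): A:[ack,done,ping,err] B:[pong] C:[ok,data] D:[sync]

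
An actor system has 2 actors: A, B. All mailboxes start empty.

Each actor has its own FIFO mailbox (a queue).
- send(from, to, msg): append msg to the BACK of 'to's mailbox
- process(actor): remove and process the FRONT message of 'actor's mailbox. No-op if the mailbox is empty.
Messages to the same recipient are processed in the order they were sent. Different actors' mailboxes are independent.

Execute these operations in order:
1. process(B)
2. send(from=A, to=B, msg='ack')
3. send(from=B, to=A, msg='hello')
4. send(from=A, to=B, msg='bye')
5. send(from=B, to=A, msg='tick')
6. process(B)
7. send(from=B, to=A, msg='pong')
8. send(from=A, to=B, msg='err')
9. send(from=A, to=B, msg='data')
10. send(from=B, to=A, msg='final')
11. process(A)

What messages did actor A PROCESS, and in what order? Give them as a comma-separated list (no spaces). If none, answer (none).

After 1 (process(B)): A:[] B:[]
After 2 (send(from=A, to=B, msg='ack')): A:[] B:[ack]
After 3 (send(from=B, to=A, msg='hello')): A:[hello] B:[ack]
After 4 (send(from=A, to=B, msg='bye')): A:[hello] B:[ack,bye]
After 5 (send(from=B, to=A, msg='tick')): A:[hello,tick] B:[ack,bye]
After 6 (process(B)): A:[hello,tick] B:[bye]
After 7 (send(from=B, to=A, msg='pong')): A:[hello,tick,pong] B:[bye]
After 8 (send(from=A, to=B, msg='err')): A:[hello,tick,pong] B:[bye,err]
After 9 (send(from=A, to=B, msg='data')): A:[hello,tick,pong] B:[bye,err,data]
After 10 (send(from=B, to=A, msg='final')): A:[hello,tick,pong,final] B:[bye,err,data]
After 11 (process(A)): A:[tick,pong,final] B:[bye,err,data]

Answer: hello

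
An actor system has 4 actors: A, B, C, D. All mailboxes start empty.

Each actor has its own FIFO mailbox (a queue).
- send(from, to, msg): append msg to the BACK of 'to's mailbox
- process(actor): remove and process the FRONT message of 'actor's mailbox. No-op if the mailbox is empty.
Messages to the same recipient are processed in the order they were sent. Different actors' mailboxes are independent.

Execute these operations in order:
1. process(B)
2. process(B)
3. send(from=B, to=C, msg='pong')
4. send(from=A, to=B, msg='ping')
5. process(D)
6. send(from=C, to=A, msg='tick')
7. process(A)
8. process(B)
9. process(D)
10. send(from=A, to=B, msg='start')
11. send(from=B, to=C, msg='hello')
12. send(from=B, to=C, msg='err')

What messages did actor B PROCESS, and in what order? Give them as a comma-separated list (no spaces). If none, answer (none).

Answer: ping

Derivation:
After 1 (process(B)): A:[] B:[] C:[] D:[]
After 2 (process(B)): A:[] B:[] C:[] D:[]
After 3 (send(from=B, to=C, msg='pong')): A:[] B:[] C:[pong] D:[]
After 4 (send(from=A, to=B, msg='ping')): A:[] B:[ping] C:[pong] D:[]
After 5 (process(D)): A:[] B:[ping] C:[pong] D:[]
After 6 (send(from=C, to=A, msg='tick')): A:[tick] B:[ping] C:[pong] D:[]
After 7 (process(A)): A:[] B:[ping] C:[pong] D:[]
After 8 (process(B)): A:[] B:[] C:[pong] D:[]
After 9 (process(D)): A:[] B:[] C:[pong] D:[]
After 10 (send(from=A, to=B, msg='start')): A:[] B:[start] C:[pong] D:[]
After 11 (send(from=B, to=C, msg='hello')): A:[] B:[start] C:[pong,hello] D:[]
After 12 (send(from=B, to=C, msg='err')): A:[] B:[start] C:[pong,hello,err] D:[]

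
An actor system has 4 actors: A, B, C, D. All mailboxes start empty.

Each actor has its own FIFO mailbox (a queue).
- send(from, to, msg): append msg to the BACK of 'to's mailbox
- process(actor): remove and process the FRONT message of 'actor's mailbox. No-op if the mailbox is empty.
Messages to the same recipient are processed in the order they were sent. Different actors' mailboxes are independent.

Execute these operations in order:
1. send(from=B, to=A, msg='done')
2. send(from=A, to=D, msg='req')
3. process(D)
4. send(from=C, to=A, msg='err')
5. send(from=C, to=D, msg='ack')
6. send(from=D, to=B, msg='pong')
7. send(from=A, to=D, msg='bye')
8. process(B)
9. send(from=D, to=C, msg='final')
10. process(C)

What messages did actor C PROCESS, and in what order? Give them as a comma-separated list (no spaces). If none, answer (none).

After 1 (send(from=B, to=A, msg='done')): A:[done] B:[] C:[] D:[]
After 2 (send(from=A, to=D, msg='req')): A:[done] B:[] C:[] D:[req]
After 3 (process(D)): A:[done] B:[] C:[] D:[]
After 4 (send(from=C, to=A, msg='err')): A:[done,err] B:[] C:[] D:[]
After 5 (send(from=C, to=D, msg='ack')): A:[done,err] B:[] C:[] D:[ack]
After 6 (send(from=D, to=B, msg='pong')): A:[done,err] B:[pong] C:[] D:[ack]
After 7 (send(from=A, to=D, msg='bye')): A:[done,err] B:[pong] C:[] D:[ack,bye]
After 8 (process(B)): A:[done,err] B:[] C:[] D:[ack,bye]
After 9 (send(from=D, to=C, msg='final')): A:[done,err] B:[] C:[final] D:[ack,bye]
After 10 (process(C)): A:[done,err] B:[] C:[] D:[ack,bye]

Answer: final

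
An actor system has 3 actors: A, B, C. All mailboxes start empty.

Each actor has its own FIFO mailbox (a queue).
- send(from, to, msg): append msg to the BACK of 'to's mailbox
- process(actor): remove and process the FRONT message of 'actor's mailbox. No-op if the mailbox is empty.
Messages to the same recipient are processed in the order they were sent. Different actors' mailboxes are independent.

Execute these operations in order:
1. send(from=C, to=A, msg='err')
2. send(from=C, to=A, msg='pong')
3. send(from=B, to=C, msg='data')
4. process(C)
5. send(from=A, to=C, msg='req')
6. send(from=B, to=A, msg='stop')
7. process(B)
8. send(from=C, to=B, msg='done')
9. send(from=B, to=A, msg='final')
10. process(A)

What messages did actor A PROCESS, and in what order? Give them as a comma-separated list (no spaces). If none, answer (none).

Answer: err

Derivation:
After 1 (send(from=C, to=A, msg='err')): A:[err] B:[] C:[]
After 2 (send(from=C, to=A, msg='pong')): A:[err,pong] B:[] C:[]
After 3 (send(from=B, to=C, msg='data')): A:[err,pong] B:[] C:[data]
After 4 (process(C)): A:[err,pong] B:[] C:[]
After 5 (send(from=A, to=C, msg='req')): A:[err,pong] B:[] C:[req]
After 6 (send(from=B, to=A, msg='stop')): A:[err,pong,stop] B:[] C:[req]
After 7 (process(B)): A:[err,pong,stop] B:[] C:[req]
After 8 (send(from=C, to=B, msg='done')): A:[err,pong,stop] B:[done] C:[req]
After 9 (send(from=B, to=A, msg='final')): A:[err,pong,stop,final] B:[done] C:[req]
After 10 (process(A)): A:[pong,stop,final] B:[done] C:[req]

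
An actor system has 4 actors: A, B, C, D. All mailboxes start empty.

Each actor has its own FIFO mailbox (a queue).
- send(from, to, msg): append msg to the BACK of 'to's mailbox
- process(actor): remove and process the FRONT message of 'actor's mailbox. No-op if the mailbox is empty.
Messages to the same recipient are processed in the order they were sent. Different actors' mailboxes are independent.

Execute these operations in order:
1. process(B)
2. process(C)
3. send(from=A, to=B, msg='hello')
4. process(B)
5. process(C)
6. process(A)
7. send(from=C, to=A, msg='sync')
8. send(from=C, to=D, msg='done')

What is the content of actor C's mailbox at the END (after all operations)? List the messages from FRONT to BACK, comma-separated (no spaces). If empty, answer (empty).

Answer: (empty)

Derivation:
After 1 (process(B)): A:[] B:[] C:[] D:[]
After 2 (process(C)): A:[] B:[] C:[] D:[]
After 3 (send(from=A, to=B, msg='hello')): A:[] B:[hello] C:[] D:[]
After 4 (process(B)): A:[] B:[] C:[] D:[]
After 5 (process(C)): A:[] B:[] C:[] D:[]
After 6 (process(A)): A:[] B:[] C:[] D:[]
After 7 (send(from=C, to=A, msg='sync')): A:[sync] B:[] C:[] D:[]
After 8 (send(from=C, to=D, msg='done')): A:[sync] B:[] C:[] D:[done]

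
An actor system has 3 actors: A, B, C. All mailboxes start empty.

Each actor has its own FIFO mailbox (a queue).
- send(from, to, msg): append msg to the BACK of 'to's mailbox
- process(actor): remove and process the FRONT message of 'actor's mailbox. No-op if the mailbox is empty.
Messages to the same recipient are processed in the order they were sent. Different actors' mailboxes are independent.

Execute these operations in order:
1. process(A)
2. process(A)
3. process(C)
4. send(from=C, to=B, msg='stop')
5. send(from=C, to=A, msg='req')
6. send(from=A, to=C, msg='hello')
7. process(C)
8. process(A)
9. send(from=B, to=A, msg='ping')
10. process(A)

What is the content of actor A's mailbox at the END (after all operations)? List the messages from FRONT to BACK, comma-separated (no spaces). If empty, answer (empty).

After 1 (process(A)): A:[] B:[] C:[]
After 2 (process(A)): A:[] B:[] C:[]
After 3 (process(C)): A:[] B:[] C:[]
After 4 (send(from=C, to=B, msg='stop')): A:[] B:[stop] C:[]
After 5 (send(from=C, to=A, msg='req')): A:[req] B:[stop] C:[]
After 6 (send(from=A, to=C, msg='hello')): A:[req] B:[stop] C:[hello]
After 7 (process(C)): A:[req] B:[stop] C:[]
After 8 (process(A)): A:[] B:[stop] C:[]
After 9 (send(from=B, to=A, msg='ping')): A:[ping] B:[stop] C:[]
After 10 (process(A)): A:[] B:[stop] C:[]

Answer: (empty)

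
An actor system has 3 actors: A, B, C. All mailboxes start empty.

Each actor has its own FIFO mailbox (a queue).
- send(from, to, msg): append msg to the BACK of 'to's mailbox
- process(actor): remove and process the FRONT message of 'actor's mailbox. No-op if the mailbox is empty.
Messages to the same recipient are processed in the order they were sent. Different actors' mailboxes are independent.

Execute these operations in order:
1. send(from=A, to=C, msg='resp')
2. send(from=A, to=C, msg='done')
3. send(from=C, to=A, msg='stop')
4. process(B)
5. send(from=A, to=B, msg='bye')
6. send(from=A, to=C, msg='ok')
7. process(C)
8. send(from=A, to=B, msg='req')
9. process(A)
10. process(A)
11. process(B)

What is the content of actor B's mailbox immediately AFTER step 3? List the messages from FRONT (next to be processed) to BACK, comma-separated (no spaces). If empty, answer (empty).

After 1 (send(from=A, to=C, msg='resp')): A:[] B:[] C:[resp]
After 2 (send(from=A, to=C, msg='done')): A:[] B:[] C:[resp,done]
After 3 (send(from=C, to=A, msg='stop')): A:[stop] B:[] C:[resp,done]

(empty)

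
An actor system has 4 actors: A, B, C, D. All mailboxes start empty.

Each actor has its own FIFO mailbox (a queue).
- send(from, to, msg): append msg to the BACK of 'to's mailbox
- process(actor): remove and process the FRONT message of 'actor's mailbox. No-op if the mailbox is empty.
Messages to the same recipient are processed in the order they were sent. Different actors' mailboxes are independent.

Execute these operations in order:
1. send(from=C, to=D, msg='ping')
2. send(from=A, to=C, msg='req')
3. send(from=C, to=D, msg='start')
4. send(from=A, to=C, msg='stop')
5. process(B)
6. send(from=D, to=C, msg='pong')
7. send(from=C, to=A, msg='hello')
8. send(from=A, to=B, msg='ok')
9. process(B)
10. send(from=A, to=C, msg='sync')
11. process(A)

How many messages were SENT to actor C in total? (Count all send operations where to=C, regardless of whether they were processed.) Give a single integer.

After 1 (send(from=C, to=D, msg='ping')): A:[] B:[] C:[] D:[ping]
After 2 (send(from=A, to=C, msg='req')): A:[] B:[] C:[req] D:[ping]
After 3 (send(from=C, to=D, msg='start')): A:[] B:[] C:[req] D:[ping,start]
After 4 (send(from=A, to=C, msg='stop')): A:[] B:[] C:[req,stop] D:[ping,start]
After 5 (process(B)): A:[] B:[] C:[req,stop] D:[ping,start]
After 6 (send(from=D, to=C, msg='pong')): A:[] B:[] C:[req,stop,pong] D:[ping,start]
After 7 (send(from=C, to=A, msg='hello')): A:[hello] B:[] C:[req,stop,pong] D:[ping,start]
After 8 (send(from=A, to=B, msg='ok')): A:[hello] B:[ok] C:[req,stop,pong] D:[ping,start]
After 9 (process(B)): A:[hello] B:[] C:[req,stop,pong] D:[ping,start]
After 10 (send(from=A, to=C, msg='sync')): A:[hello] B:[] C:[req,stop,pong,sync] D:[ping,start]
After 11 (process(A)): A:[] B:[] C:[req,stop,pong,sync] D:[ping,start]

Answer: 4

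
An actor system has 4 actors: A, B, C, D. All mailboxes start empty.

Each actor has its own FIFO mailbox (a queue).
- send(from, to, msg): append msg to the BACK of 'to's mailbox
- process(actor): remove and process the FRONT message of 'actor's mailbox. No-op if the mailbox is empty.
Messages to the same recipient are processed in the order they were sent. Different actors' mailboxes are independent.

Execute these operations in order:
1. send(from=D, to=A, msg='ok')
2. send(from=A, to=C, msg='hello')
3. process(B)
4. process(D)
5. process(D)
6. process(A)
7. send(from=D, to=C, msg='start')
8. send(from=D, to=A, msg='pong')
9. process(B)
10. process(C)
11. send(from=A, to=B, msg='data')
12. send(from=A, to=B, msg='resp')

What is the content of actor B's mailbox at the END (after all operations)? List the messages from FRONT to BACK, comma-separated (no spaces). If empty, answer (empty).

Answer: data,resp

Derivation:
After 1 (send(from=D, to=A, msg='ok')): A:[ok] B:[] C:[] D:[]
After 2 (send(from=A, to=C, msg='hello')): A:[ok] B:[] C:[hello] D:[]
After 3 (process(B)): A:[ok] B:[] C:[hello] D:[]
After 4 (process(D)): A:[ok] B:[] C:[hello] D:[]
After 5 (process(D)): A:[ok] B:[] C:[hello] D:[]
After 6 (process(A)): A:[] B:[] C:[hello] D:[]
After 7 (send(from=D, to=C, msg='start')): A:[] B:[] C:[hello,start] D:[]
After 8 (send(from=D, to=A, msg='pong')): A:[pong] B:[] C:[hello,start] D:[]
After 9 (process(B)): A:[pong] B:[] C:[hello,start] D:[]
After 10 (process(C)): A:[pong] B:[] C:[start] D:[]
After 11 (send(from=A, to=B, msg='data')): A:[pong] B:[data] C:[start] D:[]
After 12 (send(from=A, to=B, msg='resp')): A:[pong] B:[data,resp] C:[start] D:[]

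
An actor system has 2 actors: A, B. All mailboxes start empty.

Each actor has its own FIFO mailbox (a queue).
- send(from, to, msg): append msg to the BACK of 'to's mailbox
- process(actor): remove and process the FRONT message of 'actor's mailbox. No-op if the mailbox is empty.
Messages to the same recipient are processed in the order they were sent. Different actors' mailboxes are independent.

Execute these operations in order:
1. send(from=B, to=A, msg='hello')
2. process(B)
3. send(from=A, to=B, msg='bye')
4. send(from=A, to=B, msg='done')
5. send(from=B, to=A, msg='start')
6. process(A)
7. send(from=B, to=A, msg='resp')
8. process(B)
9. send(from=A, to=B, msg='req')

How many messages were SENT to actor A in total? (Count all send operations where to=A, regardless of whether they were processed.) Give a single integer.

After 1 (send(from=B, to=A, msg='hello')): A:[hello] B:[]
After 2 (process(B)): A:[hello] B:[]
After 3 (send(from=A, to=B, msg='bye')): A:[hello] B:[bye]
After 4 (send(from=A, to=B, msg='done')): A:[hello] B:[bye,done]
After 5 (send(from=B, to=A, msg='start')): A:[hello,start] B:[bye,done]
After 6 (process(A)): A:[start] B:[bye,done]
After 7 (send(from=B, to=A, msg='resp')): A:[start,resp] B:[bye,done]
After 8 (process(B)): A:[start,resp] B:[done]
After 9 (send(from=A, to=B, msg='req')): A:[start,resp] B:[done,req]

Answer: 3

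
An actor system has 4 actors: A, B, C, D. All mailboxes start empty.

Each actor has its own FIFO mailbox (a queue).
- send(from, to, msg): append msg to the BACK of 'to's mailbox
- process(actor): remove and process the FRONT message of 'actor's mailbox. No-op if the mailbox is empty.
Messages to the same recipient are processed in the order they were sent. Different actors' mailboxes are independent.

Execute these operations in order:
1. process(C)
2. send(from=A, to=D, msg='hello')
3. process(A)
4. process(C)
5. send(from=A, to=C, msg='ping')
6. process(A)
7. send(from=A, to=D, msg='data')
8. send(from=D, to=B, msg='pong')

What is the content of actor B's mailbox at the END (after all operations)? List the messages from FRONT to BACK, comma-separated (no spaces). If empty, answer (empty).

After 1 (process(C)): A:[] B:[] C:[] D:[]
After 2 (send(from=A, to=D, msg='hello')): A:[] B:[] C:[] D:[hello]
After 3 (process(A)): A:[] B:[] C:[] D:[hello]
After 4 (process(C)): A:[] B:[] C:[] D:[hello]
After 5 (send(from=A, to=C, msg='ping')): A:[] B:[] C:[ping] D:[hello]
After 6 (process(A)): A:[] B:[] C:[ping] D:[hello]
After 7 (send(from=A, to=D, msg='data')): A:[] B:[] C:[ping] D:[hello,data]
After 8 (send(from=D, to=B, msg='pong')): A:[] B:[pong] C:[ping] D:[hello,data]

Answer: pong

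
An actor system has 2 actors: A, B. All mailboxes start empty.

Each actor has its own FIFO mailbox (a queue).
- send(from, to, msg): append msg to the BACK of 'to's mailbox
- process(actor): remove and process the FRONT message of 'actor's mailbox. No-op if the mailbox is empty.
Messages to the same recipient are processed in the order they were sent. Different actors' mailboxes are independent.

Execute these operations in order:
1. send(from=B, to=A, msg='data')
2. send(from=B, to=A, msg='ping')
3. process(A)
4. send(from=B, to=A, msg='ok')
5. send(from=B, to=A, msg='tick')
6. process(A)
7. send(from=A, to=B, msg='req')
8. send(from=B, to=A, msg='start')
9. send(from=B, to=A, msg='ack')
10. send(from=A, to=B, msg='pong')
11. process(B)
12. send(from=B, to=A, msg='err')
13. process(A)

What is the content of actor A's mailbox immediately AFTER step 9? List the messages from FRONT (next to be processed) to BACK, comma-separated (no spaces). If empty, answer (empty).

After 1 (send(from=B, to=A, msg='data')): A:[data] B:[]
After 2 (send(from=B, to=A, msg='ping')): A:[data,ping] B:[]
After 3 (process(A)): A:[ping] B:[]
After 4 (send(from=B, to=A, msg='ok')): A:[ping,ok] B:[]
After 5 (send(from=B, to=A, msg='tick')): A:[ping,ok,tick] B:[]
After 6 (process(A)): A:[ok,tick] B:[]
After 7 (send(from=A, to=B, msg='req')): A:[ok,tick] B:[req]
After 8 (send(from=B, to=A, msg='start')): A:[ok,tick,start] B:[req]
After 9 (send(from=B, to=A, msg='ack')): A:[ok,tick,start,ack] B:[req]

ok,tick,start,ack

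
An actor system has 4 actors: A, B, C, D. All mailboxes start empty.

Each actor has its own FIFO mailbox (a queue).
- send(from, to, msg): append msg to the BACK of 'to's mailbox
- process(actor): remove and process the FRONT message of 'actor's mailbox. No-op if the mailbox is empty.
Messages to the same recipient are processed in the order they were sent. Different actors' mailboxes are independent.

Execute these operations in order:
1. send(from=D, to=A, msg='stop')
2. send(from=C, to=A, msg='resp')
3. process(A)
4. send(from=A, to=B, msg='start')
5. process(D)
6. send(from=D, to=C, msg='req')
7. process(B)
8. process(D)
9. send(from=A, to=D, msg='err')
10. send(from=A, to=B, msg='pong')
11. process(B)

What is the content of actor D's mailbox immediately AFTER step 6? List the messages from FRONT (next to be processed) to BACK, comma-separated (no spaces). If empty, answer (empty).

After 1 (send(from=D, to=A, msg='stop')): A:[stop] B:[] C:[] D:[]
After 2 (send(from=C, to=A, msg='resp')): A:[stop,resp] B:[] C:[] D:[]
After 3 (process(A)): A:[resp] B:[] C:[] D:[]
After 4 (send(from=A, to=B, msg='start')): A:[resp] B:[start] C:[] D:[]
After 5 (process(D)): A:[resp] B:[start] C:[] D:[]
After 6 (send(from=D, to=C, msg='req')): A:[resp] B:[start] C:[req] D:[]

(empty)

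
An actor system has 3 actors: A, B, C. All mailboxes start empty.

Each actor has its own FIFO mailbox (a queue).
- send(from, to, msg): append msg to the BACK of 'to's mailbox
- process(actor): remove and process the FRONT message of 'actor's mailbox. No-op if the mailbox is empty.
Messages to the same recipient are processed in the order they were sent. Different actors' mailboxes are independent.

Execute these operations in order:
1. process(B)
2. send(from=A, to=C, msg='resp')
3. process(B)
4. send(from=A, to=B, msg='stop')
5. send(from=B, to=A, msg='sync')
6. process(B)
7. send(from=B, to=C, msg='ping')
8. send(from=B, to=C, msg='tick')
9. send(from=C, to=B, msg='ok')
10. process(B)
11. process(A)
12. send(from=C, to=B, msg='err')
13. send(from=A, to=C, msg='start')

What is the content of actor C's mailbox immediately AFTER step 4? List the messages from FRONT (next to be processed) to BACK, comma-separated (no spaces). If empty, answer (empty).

After 1 (process(B)): A:[] B:[] C:[]
After 2 (send(from=A, to=C, msg='resp')): A:[] B:[] C:[resp]
After 3 (process(B)): A:[] B:[] C:[resp]
After 4 (send(from=A, to=B, msg='stop')): A:[] B:[stop] C:[resp]

resp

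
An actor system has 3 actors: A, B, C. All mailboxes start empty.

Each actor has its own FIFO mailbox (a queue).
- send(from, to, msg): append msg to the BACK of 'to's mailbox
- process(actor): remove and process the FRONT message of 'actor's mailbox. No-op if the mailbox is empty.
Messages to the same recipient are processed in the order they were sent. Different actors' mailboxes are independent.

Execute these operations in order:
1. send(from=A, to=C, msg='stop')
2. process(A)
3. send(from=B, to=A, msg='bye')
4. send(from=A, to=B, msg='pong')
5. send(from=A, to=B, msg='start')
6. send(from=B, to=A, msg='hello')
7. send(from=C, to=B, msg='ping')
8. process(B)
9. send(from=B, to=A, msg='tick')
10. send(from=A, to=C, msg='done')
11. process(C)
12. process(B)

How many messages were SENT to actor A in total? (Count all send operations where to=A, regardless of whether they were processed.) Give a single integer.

Answer: 3

Derivation:
After 1 (send(from=A, to=C, msg='stop')): A:[] B:[] C:[stop]
After 2 (process(A)): A:[] B:[] C:[stop]
After 3 (send(from=B, to=A, msg='bye')): A:[bye] B:[] C:[stop]
After 4 (send(from=A, to=B, msg='pong')): A:[bye] B:[pong] C:[stop]
After 5 (send(from=A, to=B, msg='start')): A:[bye] B:[pong,start] C:[stop]
After 6 (send(from=B, to=A, msg='hello')): A:[bye,hello] B:[pong,start] C:[stop]
After 7 (send(from=C, to=B, msg='ping')): A:[bye,hello] B:[pong,start,ping] C:[stop]
After 8 (process(B)): A:[bye,hello] B:[start,ping] C:[stop]
After 9 (send(from=B, to=A, msg='tick')): A:[bye,hello,tick] B:[start,ping] C:[stop]
After 10 (send(from=A, to=C, msg='done')): A:[bye,hello,tick] B:[start,ping] C:[stop,done]
After 11 (process(C)): A:[bye,hello,tick] B:[start,ping] C:[done]
After 12 (process(B)): A:[bye,hello,tick] B:[ping] C:[done]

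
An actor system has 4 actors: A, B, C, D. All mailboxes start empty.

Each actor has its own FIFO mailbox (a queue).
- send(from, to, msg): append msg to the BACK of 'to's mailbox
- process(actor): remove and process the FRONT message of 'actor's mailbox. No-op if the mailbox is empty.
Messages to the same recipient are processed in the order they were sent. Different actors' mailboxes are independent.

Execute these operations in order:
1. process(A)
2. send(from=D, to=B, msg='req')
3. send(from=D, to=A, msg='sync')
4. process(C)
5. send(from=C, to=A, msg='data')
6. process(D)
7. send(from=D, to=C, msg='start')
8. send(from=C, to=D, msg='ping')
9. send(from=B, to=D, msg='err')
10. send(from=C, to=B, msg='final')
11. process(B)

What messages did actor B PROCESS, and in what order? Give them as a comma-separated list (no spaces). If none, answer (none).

After 1 (process(A)): A:[] B:[] C:[] D:[]
After 2 (send(from=D, to=B, msg='req')): A:[] B:[req] C:[] D:[]
After 3 (send(from=D, to=A, msg='sync')): A:[sync] B:[req] C:[] D:[]
After 4 (process(C)): A:[sync] B:[req] C:[] D:[]
After 5 (send(from=C, to=A, msg='data')): A:[sync,data] B:[req] C:[] D:[]
After 6 (process(D)): A:[sync,data] B:[req] C:[] D:[]
After 7 (send(from=D, to=C, msg='start')): A:[sync,data] B:[req] C:[start] D:[]
After 8 (send(from=C, to=D, msg='ping')): A:[sync,data] B:[req] C:[start] D:[ping]
After 9 (send(from=B, to=D, msg='err')): A:[sync,data] B:[req] C:[start] D:[ping,err]
After 10 (send(from=C, to=B, msg='final')): A:[sync,data] B:[req,final] C:[start] D:[ping,err]
After 11 (process(B)): A:[sync,data] B:[final] C:[start] D:[ping,err]

Answer: req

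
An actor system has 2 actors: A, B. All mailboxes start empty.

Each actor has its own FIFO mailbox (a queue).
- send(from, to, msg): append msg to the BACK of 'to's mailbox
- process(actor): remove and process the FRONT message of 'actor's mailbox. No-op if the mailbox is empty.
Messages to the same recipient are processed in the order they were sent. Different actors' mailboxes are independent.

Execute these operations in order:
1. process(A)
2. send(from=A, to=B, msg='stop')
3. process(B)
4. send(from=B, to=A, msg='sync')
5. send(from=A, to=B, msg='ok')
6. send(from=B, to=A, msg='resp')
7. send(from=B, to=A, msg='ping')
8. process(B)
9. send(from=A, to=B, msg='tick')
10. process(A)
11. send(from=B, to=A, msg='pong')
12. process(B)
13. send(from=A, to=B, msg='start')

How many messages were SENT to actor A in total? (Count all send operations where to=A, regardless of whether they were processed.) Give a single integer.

After 1 (process(A)): A:[] B:[]
After 2 (send(from=A, to=B, msg='stop')): A:[] B:[stop]
After 3 (process(B)): A:[] B:[]
After 4 (send(from=B, to=A, msg='sync')): A:[sync] B:[]
After 5 (send(from=A, to=B, msg='ok')): A:[sync] B:[ok]
After 6 (send(from=B, to=A, msg='resp')): A:[sync,resp] B:[ok]
After 7 (send(from=B, to=A, msg='ping')): A:[sync,resp,ping] B:[ok]
After 8 (process(B)): A:[sync,resp,ping] B:[]
After 9 (send(from=A, to=B, msg='tick')): A:[sync,resp,ping] B:[tick]
After 10 (process(A)): A:[resp,ping] B:[tick]
After 11 (send(from=B, to=A, msg='pong')): A:[resp,ping,pong] B:[tick]
After 12 (process(B)): A:[resp,ping,pong] B:[]
After 13 (send(from=A, to=B, msg='start')): A:[resp,ping,pong] B:[start]

Answer: 4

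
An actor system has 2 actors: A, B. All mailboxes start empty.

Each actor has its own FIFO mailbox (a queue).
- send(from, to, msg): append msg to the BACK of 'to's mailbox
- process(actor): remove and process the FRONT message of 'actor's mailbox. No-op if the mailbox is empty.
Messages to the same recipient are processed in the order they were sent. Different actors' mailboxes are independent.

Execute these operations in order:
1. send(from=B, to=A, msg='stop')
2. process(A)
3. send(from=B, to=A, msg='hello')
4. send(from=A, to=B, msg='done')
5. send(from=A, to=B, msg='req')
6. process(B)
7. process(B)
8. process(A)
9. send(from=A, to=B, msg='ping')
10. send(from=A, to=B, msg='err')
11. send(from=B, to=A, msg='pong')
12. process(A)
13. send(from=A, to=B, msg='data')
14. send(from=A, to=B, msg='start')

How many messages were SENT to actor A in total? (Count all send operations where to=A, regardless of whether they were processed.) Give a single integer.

Answer: 3

Derivation:
After 1 (send(from=B, to=A, msg='stop')): A:[stop] B:[]
After 2 (process(A)): A:[] B:[]
After 3 (send(from=B, to=A, msg='hello')): A:[hello] B:[]
After 4 (send(from=A, to=B, msg='done')): A:[hello] B:[done]
After 5 (send(from=A, to=B, msg='req')): A:[hello] B:[done,req]
After 6 (process(B)): A:[hello] B:[req]
After 7 (process(B)): A:[hello] B:[]
After 8 (process(A)): A:[] B:[]
After 9 (send(from=A, to=B, msg='ping')): A:[] B:[ping]
After 10 (send(from=A, to=B, msg='err')): A:[] B:[ping,err]
After 11 (send(from=B, to=A, msg='pong')): A:[pong] B:[ping,err]
After 12 (process(A)): A:[] B:[ping,err]
After 13 (send(from=A, to=B, msg='data')): A:[] B:[ping,err,data]
After 14 (send(from=A, to=B, msg='start')): A:[] B:[ping,err,data,start]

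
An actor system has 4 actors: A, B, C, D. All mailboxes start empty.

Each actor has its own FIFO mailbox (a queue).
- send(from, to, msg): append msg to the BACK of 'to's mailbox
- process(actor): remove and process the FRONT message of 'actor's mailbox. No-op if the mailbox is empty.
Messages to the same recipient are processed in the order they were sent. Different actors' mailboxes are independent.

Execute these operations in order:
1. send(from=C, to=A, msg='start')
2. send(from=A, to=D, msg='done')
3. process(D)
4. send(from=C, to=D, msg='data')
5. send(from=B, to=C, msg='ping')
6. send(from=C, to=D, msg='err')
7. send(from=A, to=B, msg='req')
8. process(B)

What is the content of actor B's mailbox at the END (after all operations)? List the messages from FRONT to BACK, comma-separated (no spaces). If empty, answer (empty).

After 1 (send(from=C, to=A, msg='start')): A:[start] B:[] C:[] D:[]
After 2 (send(from=A, to=D, msg='done')): A:[start] B:[] C:[] D:[done]
After 3 (process(D)): A:[start] B:[] C:[] D:[]
After 4 (send(from=C, to=D, msg='data')): A:[start] B:[] C:[] D:[data]
After 5 (send(from=B, to=C, msg='ping')): A:[start] B:[] C:[ping] D:[data]
After 6 (send(from=C, to=D, msg='err')): A:[start] B:[] C:[ping] D:[data,err]
After 7 (send(from=A, to=B, msg='req')): A:[start] B:[req] C:[ping] D:[data,err]
After 8 (process(B)): A:[start] B:[] C:[ping] D:[data,err]

Answer: (empty)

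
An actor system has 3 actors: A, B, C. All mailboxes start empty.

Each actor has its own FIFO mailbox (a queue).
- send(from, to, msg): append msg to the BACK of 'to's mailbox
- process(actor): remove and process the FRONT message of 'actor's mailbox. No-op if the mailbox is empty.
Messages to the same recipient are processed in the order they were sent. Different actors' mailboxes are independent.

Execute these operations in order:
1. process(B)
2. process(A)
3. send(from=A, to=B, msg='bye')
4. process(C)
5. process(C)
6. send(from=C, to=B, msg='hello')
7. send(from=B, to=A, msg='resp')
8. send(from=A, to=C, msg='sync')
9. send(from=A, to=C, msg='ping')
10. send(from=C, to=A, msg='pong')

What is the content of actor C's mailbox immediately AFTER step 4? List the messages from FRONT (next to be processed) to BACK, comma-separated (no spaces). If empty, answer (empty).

After 1 (process(B)): A:[] B:[] C:[]
After 2 (process(A)): A:[] B:[] C:[]
After 3 (send(from=A, to=B, msg='bye')): A:[] B:[bye] C:[]
After 4 (process(C)): A:[] B:[bye] C:[]

(empty)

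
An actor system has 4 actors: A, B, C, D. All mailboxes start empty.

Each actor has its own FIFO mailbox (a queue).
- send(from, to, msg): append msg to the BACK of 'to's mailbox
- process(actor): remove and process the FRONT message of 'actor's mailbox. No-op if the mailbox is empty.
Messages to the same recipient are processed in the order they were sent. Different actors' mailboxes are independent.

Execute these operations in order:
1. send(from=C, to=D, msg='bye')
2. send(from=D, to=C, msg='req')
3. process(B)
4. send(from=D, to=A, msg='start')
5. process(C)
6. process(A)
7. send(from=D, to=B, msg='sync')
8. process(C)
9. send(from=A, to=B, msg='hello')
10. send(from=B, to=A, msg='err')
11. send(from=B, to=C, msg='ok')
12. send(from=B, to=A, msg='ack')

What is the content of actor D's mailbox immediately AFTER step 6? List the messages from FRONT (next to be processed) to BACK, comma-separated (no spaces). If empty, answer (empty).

After 1 (send(from=C, to=D, msg='bye')): A:[] B:[] C:[] D:[bye]
After 2 (send(from=D, to=C, msg='req')): A:[] B:[] C:[req] D:[bye]
After 3 (process(B)): A:[] B:[] C:[req] D:[bye]
After 4 (send(from=D, to=A, msg='start')): A:[start] B:[] C:[req] D:[bye]
After 5 (process(C)): A:[start] B:[] C:[] D:[bye]
After 6 (process(A)): A:[] B:[] C:[] D:[bye]

bye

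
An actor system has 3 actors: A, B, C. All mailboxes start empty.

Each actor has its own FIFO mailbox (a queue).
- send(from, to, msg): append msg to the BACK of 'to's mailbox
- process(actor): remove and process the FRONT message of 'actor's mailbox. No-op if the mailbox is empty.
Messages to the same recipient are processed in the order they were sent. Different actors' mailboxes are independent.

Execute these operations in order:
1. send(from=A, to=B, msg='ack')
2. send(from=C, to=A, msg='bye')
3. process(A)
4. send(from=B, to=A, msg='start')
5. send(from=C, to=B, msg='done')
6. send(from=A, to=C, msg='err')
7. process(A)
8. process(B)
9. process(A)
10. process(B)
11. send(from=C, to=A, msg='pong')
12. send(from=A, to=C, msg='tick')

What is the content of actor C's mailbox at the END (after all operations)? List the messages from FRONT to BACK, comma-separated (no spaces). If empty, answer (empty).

Answer: err,tick

Derivation:
After 1 (send(from=A, to=B, msg='ack')): A:[] B:[ack] C:[]
After 2 (send(from=C, to=A, msg='bye')): A:[bye] B:[ack] C:[]
After 3 (process(A)): A:[] B:[ack] C:[]
After 4 (send(from=B, to=A, msg='start')): A:[start] B:[ack] C:[]
After 5 (send(from=C, to=B, msg='done')): A:[start] B:[ack,done] C:[]
After 6 (send(from=A, to=C, msg='err')): A:[start] B:[ack,done] C:[err]
After 7 (process(A)): A:[] B:[ack,done] C:[err]
After 8 (process(B)): A:[] B:[done] C:[err]
After 9 (process(A)): A:[] B:[done] C:[err]
After 10 (process(B)): A:[] B:[] C:[err]
After 11 (send(from=C, to=A, msg='pong')): A:[pong] B:[] C:[err]
After 12 (send(from=A, to=C, msg='tick')): A:[pong] B:[] C:[err,tick]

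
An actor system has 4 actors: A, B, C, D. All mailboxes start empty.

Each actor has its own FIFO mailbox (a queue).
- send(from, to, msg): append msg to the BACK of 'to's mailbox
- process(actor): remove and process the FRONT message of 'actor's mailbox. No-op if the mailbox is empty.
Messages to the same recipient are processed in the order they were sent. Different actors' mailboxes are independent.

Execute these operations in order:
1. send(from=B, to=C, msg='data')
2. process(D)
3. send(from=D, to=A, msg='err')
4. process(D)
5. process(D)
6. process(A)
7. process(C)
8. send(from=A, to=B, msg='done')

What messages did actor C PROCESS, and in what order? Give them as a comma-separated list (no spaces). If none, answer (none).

After 1 (send(from=B, to=C, msg='data')): A:[] B:[] C:[data] D:[]
After 2 (process(D)): A:[] B:[] C:[data] D:[]
After 3 (send(from=D, to=A, msg='err')): A:[err] B:[] C:[data] D:[]
After 4 (process(D)): A:[err] B:[] C:[data] D:[]
After 5 (process(D)): A:[err] B:[] C:[data] D:[]
After 6 (process(A)): A:[] B:[] C:[data] D:[]
After 7 (process(C)): A:[] B:[] C:[] D:[]
After 8 (send(from=A, to=B, msg='done')): A:[] B:[done] C:[] D:[]

Answer: data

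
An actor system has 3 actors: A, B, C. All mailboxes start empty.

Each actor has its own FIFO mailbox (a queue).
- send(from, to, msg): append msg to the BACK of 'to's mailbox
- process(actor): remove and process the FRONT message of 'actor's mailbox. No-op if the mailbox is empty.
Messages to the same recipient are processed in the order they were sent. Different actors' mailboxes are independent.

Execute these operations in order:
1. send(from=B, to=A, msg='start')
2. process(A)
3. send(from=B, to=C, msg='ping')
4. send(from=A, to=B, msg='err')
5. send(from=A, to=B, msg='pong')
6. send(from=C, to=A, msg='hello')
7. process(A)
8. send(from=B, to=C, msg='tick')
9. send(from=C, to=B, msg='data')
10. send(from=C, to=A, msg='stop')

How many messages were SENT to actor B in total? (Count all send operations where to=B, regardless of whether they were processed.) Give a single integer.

After 1 (send(from=B, to=A, msg='start')): A:[start] B:[] C:[]
After 2 (process(A)): A:[] B:[] C:[]
After 3 (send(from=B, to=C, msg='ping')): A:[] B:[] C:[ping]
After 4 (send(from=A, to=B, msg='err')): A:[] B:[err] C:[ping]
After 5 (send(from=A, to=B, msg='pong')): A:[] B:[err,pong] C:[ping]
After 6 (send(from=C, to=A, msg='hello')): A:[hello] B:[err,pong] C:[ping]
After 7 (process(A)): A:[] B:[err,pong] C:[ping]
After 8 (send(from=B, to=C, msg='tick')): A:[] B:[err,pong] C:[ping,tick]
After 9 (send(from=C, to=B, msg='data')): A:[] B:[err,pong,data] C:[ping,tick]
After 10 (send(from=C, to=A, msg='stop')): A:[stop] B:[err,pong,data] C:[ping,tick]

Answer: 3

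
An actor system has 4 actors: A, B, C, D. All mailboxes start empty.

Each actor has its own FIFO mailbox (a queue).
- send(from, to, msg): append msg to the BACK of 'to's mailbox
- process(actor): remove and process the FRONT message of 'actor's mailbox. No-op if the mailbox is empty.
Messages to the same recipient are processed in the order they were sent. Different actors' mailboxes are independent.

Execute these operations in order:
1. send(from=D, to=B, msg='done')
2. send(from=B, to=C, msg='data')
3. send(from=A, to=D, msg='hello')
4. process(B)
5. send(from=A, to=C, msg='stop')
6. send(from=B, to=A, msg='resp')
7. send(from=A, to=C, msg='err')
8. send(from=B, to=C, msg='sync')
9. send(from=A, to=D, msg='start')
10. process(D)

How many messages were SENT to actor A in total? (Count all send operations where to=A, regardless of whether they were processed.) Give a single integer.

After 1 (send(from=D, to=B, msg='done')): A:[] B:[done] C:[] D:[]
After 2 (send(from=B, to=C, msg='data')): A:[] B:[done] C:[data] D:[]
After 3 (send(from=A, to=D, msg='hello')): A:[] B:[done] C:[data] D:[hello]
After 4 (process(B)): A:[] B:[] C:[data] D:[hello]
After 5 (send(from=A, to=C, msg='stop')): A:[] B:[] C:[data,stop] D:[hello]
After 6 (send(from=B, to=A, msg='resp')): A:[resp] B:[] C:[data,stop] D:[hello]
After 7 (send(from=A, to=C, msg='err')): A:[resp] B:[] C:[data,stop,err] D:[hello]
After 8 (send(from=B, to=C, msg='sync')): A:[resp] B:[] C:[data,stop,err,sync] D:[hello]
After 9 (send(from=A, to=D, msg='start')): A:[resp] B:[] C:[data,stop,err,sync] D:[hello,start]
After 10 (process(D)): A:[resp] B:[] C:[data,stop,err,sync] D:[start]

Answer: 1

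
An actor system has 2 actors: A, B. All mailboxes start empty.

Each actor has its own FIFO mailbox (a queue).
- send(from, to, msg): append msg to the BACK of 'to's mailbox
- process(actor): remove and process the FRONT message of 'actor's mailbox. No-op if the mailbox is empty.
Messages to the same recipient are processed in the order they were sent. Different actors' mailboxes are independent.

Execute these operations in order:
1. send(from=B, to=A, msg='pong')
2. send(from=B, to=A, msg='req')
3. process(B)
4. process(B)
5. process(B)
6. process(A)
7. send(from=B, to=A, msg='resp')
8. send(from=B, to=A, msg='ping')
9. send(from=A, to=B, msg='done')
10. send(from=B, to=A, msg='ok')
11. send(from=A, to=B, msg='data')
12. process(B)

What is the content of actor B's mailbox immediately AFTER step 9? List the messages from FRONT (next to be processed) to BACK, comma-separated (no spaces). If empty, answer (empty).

After 1 (send(from=B, to=A, msg='pong')): A:[pong] B:[]
After 2 (send(from=B, to=A, msg='req')): A:[pong,req] B:[]
After 3 (process(B)): A:[pong,req] B:[]
After 4 (process(B)): A:[pong,req] B:[]
After 5 (process(B)): A:[pong,req] B:[]
After 6 (process(A)): A:[req] B:[]
After 7 (send(from=B, to=A, msg='resp')): A:[req,resp] B:[]
After 8 (send(from=B, to=A, msg='ping')): A:[req,resp,ping] B:[]
After 9 (send(from=A, to=B, msg='done')): A:[req,resp,ping] B:[done]

done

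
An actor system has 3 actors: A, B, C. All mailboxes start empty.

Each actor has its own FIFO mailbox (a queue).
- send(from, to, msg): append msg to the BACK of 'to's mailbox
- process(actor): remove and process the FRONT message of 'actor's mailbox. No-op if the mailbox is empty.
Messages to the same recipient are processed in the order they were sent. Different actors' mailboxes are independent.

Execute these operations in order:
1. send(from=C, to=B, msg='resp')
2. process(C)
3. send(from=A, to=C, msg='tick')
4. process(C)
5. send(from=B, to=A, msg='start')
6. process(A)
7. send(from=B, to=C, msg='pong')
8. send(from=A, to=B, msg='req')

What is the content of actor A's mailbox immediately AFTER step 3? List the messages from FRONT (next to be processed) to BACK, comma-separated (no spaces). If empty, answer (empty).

After 1 (send(from=C, to=B, msg='resp')): A:[] B:[resp] C:[]
After 2 (process(C)): A:[] B:[resp] C:[]
After 3 (send(from=A, to=C, msg='tick')): A:[] B:[resp] C:[tick]

(empty)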